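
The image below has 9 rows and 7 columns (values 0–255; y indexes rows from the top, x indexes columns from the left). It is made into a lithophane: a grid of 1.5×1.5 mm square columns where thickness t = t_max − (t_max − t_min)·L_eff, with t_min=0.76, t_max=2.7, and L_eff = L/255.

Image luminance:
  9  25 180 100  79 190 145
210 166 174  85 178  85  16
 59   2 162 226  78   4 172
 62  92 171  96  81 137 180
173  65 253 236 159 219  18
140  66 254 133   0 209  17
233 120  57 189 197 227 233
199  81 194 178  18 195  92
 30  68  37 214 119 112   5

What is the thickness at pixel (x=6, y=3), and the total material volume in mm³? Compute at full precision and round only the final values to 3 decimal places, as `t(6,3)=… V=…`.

span = t_max - t_min = 2.7 - 0.76 = 1.940
L(6,3) = 180, L_eff = 180/255 = 0.705882
t(6,3) = 2.7 - 1.940·0.705882 = 1.331
Σt over all 9·7 pixels = 1402087/12750 ≈ 109.9676078
V = pitch²·Σt = 1.5²·1402087/12750 = 247.427

t(6,3)=1.331 V=247.427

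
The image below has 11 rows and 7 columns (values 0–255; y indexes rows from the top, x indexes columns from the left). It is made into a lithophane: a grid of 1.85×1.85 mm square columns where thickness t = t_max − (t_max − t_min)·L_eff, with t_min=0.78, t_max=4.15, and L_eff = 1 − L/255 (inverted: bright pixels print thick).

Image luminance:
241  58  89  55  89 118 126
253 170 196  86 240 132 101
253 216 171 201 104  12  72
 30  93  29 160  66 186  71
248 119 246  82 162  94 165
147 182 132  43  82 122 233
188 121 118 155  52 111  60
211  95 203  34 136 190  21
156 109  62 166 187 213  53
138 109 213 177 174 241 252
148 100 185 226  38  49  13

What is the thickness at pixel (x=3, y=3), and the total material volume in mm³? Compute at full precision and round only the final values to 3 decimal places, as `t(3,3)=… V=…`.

t(3,3)=2.895 V=675.005

span = t_max - t_min = 4.15 - 0.78 = 3.370
L(3,3) = 160, L_eff = 1 - 160/255 = 0.372549 (inverted)
t(3,3) = 4.15 - 3.370·0.372549 = 2.895
Σt over all 11·7 pixels = 5029253/25500 ≈ 197.2256078
V = pitch²·Σt = 1.85²·5029253/25500 = 675.005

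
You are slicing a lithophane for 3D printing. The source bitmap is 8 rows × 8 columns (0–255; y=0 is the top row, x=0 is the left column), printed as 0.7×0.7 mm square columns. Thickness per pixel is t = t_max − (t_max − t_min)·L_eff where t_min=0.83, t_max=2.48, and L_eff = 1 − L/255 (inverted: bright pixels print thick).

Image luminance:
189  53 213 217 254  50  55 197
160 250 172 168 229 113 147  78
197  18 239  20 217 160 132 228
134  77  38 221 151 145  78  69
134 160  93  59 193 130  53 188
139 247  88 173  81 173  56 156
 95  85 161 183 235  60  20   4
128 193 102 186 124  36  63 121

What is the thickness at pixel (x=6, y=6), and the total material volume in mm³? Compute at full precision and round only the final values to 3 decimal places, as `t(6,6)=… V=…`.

t(6,6)=0.959 V=53.258

span = t_max - t_min = 2.48 - 0.83 = 1.650
L(6,6) = 20, L_eff = 1 - 20/255 = 0.921569 (inverted)
t(6,6) = 2.48 - 1.650·0.921569 = 0.959
Σt over all 8·8 pixels = 46193/425 ≈ 108.6894118
V = pitch²·Σt = 0.7²·46193/425 = 53.258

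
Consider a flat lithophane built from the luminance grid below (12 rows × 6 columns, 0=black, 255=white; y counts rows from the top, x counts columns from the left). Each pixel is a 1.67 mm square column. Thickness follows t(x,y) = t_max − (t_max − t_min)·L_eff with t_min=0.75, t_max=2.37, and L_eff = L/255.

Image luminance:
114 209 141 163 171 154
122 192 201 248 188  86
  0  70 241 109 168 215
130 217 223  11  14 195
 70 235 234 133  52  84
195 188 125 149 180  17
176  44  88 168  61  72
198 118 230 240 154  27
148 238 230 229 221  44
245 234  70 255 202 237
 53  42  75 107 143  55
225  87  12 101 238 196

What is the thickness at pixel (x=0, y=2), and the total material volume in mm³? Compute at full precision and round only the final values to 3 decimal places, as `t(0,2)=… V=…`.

t(0,2)=2.370 V=289.738

span = t_max - t_min = 2.37 - 0.75 = 1.620
L(0,2) = 0, L_eff = 0/255 = 0.000000
t(0,2) = 2.37 - 1.620·0.000000 = 2.370
Σt over all 12·6 pixels = 441531/4250 ≈ 103.8896471
V = pitch²·Σt = 1.67²·441531/4250 = 289.738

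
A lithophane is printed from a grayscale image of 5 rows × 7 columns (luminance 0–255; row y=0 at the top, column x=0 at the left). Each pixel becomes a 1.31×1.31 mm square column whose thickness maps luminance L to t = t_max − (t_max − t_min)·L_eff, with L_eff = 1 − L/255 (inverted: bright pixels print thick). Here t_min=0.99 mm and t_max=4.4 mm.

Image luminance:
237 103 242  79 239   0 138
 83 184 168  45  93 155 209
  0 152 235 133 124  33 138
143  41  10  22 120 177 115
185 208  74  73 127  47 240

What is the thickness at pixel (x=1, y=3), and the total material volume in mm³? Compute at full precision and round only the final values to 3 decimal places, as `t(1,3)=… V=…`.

span = t_max - t_min = 4.4 - 0.99 = 3.410
L(1,3) = 41, L_eff = 1 - 41/255 = 0.839216 (inverted)
t(1,3) = 4.4 - 3.410·0.839216 = 1.538
Σt over all 5·7 pixels = 2374427/25500 ≈ 93.1147843
V = pitch²·Σt = 1.31²·2374427/25500 = 159.794

t(1,3)=1.538 V=159.794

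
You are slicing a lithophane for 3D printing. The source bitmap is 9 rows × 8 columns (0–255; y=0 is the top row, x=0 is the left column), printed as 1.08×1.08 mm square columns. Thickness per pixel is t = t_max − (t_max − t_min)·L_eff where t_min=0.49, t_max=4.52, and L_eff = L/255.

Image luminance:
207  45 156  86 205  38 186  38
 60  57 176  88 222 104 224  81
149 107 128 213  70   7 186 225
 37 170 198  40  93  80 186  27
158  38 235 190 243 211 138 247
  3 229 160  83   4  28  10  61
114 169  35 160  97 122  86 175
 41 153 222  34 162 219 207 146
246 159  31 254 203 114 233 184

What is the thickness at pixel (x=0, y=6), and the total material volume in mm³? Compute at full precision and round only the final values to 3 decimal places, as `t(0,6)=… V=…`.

t(0,6)=2.718 V=204.602

span = t_max - t_min = 4.52 - 0.49 = 4.030
L(0,6) = 114, L_eff = 114/255 = 0.447059
t(0,6) = 4.52 - 4.030·0.447059 = 2.718
Σt over all 9·8 pixels = 4473041/25500 ≈ 175.4133725
V = pitch²·Σt = 1.08²·4473041/25500 = 204.602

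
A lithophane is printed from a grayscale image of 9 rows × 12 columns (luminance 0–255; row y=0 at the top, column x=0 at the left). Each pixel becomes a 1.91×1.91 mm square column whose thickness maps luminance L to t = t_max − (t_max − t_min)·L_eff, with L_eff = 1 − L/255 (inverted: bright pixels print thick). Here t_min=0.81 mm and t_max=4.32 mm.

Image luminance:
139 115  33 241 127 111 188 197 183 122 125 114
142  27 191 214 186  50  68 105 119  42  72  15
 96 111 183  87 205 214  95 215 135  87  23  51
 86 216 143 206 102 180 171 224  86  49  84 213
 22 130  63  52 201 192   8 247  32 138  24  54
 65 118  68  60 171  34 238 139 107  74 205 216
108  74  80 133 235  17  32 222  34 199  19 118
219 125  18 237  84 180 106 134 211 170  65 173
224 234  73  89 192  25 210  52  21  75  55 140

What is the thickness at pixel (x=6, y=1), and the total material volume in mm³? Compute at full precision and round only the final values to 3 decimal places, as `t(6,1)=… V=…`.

span = t_max - t_min = 4.32 - 0.81 = 3.510
L(6,1) = 68, L_eff = 1 - 68/255 = 0.733333 (inverted)
t(6,1) = 4.32 - 3.510·0.733333 = 1.746
Σt over all 9·12 pixels = 2291373/8500 ≈ 269.5732941
V = pitch²·Σt = 1.91²·2291373/8500 = 983.430

t(6,1)=1.746 V=983.430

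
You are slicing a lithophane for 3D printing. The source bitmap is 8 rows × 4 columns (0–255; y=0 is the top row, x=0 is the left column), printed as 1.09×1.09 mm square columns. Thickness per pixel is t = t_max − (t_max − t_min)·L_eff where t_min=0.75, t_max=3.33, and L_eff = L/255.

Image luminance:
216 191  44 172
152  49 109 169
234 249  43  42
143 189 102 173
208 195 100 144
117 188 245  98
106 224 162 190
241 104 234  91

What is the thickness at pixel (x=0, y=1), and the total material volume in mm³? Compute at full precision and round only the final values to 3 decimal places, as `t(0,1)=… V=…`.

span = t_max - t_min = 3.33 - 0.75 = 2.580
L(0,1) = 152, L_eff = 152/255 = 0.596078
t(0,1) = 3.33 - 2.580·0.596078 = 1.792
Σt over all 8·4 pixels = 120574/2125 ≈ 56.7407059
V = pitch²·Σt = 1.09²·120574/2125 = 67.414

t(0,1)=1.792 V=67.414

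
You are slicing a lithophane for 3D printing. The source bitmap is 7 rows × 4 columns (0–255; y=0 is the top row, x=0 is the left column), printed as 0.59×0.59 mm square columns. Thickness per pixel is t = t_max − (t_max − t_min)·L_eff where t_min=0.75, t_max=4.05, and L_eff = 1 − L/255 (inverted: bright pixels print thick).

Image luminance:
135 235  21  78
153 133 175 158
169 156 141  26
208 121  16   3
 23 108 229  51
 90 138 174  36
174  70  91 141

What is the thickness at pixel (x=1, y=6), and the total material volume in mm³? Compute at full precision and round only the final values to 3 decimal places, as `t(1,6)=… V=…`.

t(1,6)=1.656 V=21.964

span = t_max - t_min = 4.05 - 0.75 = 3.300
L(1,6) = 70, L_eff = 1 - 70/255 = 0.725490 (inverted)
t(1,6) = 4.05 - 3.300·0.725490 = 1.656
Σt over all 7·4 pixels = 53633/850 ≈ 63.0976471
V = pitch²·Σt = 0.59²·53633/850 = 21.964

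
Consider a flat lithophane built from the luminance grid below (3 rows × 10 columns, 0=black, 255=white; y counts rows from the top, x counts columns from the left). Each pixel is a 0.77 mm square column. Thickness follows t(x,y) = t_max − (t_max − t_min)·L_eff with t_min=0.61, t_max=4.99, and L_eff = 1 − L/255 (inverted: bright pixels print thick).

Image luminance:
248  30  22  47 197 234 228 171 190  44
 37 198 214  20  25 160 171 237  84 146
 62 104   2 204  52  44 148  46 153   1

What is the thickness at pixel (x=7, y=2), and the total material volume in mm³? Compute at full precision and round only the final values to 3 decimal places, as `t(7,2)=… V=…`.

t(7,2)=1.400 V=46.687

span = t_max - t_min = 4.99 - 0.61 = 4.380
L(7,2) = 46, L_eff = 1 - 46/255 = 0.819608 (inverted)
t(7,2) = 4.99 - 4.380·0.819608 = 1.400
Σt over all 3·10 pixels = 78.744
V = pitch²·Σt = 0.77²·78.744 = 46.687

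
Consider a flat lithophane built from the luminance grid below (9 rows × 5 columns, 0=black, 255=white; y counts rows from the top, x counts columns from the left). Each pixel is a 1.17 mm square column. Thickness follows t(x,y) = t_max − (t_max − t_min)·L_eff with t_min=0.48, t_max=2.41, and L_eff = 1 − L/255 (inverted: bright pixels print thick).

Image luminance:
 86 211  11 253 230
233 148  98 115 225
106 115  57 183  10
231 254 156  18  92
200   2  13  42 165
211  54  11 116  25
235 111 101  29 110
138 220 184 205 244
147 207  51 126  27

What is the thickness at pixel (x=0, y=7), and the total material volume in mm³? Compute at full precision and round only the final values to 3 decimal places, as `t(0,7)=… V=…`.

span = t_max - t_min = 2.41 - 0.48 = 1.930
L(0,7) = 138, L_eff = 1 - 138/255 = 0.458824 (inverted)
t(0,7) = 2.41 - 1.930·0.458824 = 1.524
Σt over all 9·5 pixels = 835679/12750 ≈ 65.5434510
V = pitch²·Σt = 1.17²·835679/12750 = 89.722

t(0,7)=1.524 V=89.722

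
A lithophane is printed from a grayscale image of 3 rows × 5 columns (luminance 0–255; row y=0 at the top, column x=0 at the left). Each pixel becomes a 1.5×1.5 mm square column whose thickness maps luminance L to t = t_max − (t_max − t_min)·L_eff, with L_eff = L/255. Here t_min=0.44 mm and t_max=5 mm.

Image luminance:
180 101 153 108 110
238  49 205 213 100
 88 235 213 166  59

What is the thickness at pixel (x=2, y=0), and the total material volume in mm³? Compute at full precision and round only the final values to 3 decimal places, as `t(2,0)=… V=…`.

span = t_max - t_min = 5 - 0.44 = 4.560
L(2,0) = 153, L_eff = 153/255 = 0.600000
t(2,0) = 5 - 4.560·0.600000 = 2.264
Σt over all 3·5 pixels = 75091/2125 ≈ 35.3369412
V = pitch²·Σt = 1.5²·75091/2125 = 79.508

t(2,0)=2.264 V=79.508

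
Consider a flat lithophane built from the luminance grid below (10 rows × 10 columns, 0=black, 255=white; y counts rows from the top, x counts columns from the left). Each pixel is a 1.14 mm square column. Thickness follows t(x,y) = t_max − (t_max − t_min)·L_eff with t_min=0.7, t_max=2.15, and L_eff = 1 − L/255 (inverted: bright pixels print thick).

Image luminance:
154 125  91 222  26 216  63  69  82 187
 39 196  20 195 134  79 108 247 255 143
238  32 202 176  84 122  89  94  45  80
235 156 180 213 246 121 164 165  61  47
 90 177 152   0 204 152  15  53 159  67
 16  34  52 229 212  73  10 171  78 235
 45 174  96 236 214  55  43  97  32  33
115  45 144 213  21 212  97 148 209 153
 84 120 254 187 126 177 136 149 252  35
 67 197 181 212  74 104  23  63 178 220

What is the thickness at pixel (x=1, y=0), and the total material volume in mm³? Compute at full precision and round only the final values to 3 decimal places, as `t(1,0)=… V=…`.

t(1,0)=1.411 V=185.570

span = t_max - t_min = 2.15 - 0.7 = 1.450
L(1,0) = 125, L_eff = 1 - 125/255 = 0.509804 (inverted)
t(1,0) = 2.15 - 1.450·0.509804 = 1.411
Σt over all 10·10 pixels = 142.79
V = pitch²·Σt = 1.14²·142.79 = 185.570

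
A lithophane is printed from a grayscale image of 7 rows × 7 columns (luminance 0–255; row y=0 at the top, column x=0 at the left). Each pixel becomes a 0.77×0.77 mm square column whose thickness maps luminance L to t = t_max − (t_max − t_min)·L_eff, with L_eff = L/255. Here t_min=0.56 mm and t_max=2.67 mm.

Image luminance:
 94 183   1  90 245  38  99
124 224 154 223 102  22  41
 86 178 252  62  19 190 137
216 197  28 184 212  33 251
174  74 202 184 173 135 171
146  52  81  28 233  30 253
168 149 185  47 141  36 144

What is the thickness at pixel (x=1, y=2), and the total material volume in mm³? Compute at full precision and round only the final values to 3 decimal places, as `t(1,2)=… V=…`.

span = t_max - t_min = 2.67 - 0.56 = 2.110
L(1,2) = 178, L_eff = 178/255 = 0.698039
t(1,2) = 2.67 - 2.110·0.698039 = 1.197
Σt over all 7·7 pixels = 491641/6375 ≈ 77.1201569
V = pitch²·Σt = 0.77²·491641/6375 = 45.725

t(1,2)=1.197 V=45.725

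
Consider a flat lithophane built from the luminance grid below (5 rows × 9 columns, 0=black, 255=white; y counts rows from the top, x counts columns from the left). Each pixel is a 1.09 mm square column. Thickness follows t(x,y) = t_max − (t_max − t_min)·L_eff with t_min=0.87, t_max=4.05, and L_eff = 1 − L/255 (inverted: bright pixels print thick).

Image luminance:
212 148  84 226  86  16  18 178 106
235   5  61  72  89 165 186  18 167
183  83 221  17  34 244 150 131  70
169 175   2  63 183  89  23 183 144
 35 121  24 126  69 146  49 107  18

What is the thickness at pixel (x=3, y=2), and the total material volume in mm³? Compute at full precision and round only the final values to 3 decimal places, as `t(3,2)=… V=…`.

t(3,2)=1.082 V=119.573

span = t_max - t_min = 4.05 - 0.87 = 3.180
L(3,2) = 17, L_eff = 1 - 17/255 = 0.933333 (inverted)
t(3,2) = 4.05 - 3.180·0.933333 = 1.082
Σt over all 5·9 pixels = 855461/8500 ≈ 100.6424706
V = pitch²·Σt = 1.09²·855461/8500 = 119.573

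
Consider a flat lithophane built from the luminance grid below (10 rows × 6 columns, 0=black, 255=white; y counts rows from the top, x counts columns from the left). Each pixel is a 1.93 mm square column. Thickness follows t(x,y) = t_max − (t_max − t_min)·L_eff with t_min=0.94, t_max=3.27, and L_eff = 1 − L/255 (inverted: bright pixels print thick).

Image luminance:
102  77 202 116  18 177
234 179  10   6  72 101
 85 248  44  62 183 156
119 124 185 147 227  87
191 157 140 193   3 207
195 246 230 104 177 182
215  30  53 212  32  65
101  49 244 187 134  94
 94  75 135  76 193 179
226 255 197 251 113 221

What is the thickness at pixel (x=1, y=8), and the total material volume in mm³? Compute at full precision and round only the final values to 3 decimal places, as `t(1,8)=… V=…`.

span = t_max - t_min = 3.27 - 0.94 = 2.330
L(1,8) = 75, L_eff = 1 - 75/255 = 0.705882 (inverted)
t(1,8) = 3.27 - 2.330·0.705882 = 1.625
Σt over all 10·6 pixels = 3399361/25500 ≈ 133.3082745
V = pitch²·Σt = 1.93²·3399361/25500 = 496.560

t(1,8)=1.625 V=496.560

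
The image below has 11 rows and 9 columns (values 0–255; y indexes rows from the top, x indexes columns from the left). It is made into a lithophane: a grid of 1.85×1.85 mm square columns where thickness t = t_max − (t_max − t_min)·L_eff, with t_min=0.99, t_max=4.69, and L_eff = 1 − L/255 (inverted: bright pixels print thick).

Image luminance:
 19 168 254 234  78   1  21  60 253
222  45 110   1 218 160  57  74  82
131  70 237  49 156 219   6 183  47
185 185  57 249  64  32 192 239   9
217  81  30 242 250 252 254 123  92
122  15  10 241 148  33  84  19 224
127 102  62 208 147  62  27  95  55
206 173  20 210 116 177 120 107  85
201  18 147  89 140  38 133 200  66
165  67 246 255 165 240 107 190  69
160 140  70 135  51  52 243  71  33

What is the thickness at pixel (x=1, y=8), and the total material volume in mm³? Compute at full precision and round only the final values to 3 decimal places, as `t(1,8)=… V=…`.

span = t_max - t_min = 4.69 - 0.99 = 3.700
L(1,8) = 18, L_eff = 1 - 18/255 = 0.929412 (inverted)
t(1,8) = 4.69 - 3.700·0.929412 = 1.251
Σt over all 11·9 pixels = 1417007/5100 ≈ 277.8445098
V = pitch²·Σt = 1.85²·1417007/5100 = 950.923

t(1,8)=1.251 V=950.923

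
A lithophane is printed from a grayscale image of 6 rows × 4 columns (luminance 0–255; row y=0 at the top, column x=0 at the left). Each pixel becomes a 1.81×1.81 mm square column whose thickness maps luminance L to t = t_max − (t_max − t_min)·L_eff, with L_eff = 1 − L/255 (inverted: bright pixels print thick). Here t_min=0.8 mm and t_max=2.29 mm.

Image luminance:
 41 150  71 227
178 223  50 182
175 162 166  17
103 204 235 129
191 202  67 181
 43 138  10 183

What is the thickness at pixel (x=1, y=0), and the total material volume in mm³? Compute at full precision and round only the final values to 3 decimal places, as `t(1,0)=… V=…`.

span = t_max - t_min = 2.29 - 0.8 = 1.490
L(1,0) = 150, L_eff = 1 - 150/255 = 0.411765 (inverted)
t(1,0) = 2.29 - 1.490·0.411765 = 1.676
Σt over all 6·4 pixels = 246368/6375 ≈ 38.6459608
V = pitch²·Σt = 1.81²·246368/6375 = 126.608

t(1,0)=1.676 V=126.608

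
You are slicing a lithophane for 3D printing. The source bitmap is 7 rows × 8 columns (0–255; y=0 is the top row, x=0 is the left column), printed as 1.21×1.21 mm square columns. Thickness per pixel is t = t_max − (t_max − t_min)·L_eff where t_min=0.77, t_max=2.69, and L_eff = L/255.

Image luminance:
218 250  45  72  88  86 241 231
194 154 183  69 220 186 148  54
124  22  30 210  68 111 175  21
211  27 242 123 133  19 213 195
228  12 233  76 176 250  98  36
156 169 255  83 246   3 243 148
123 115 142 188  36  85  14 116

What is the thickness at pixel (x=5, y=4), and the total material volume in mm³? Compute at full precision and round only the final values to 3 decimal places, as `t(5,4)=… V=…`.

span = t_max - t_min = 2.69 - 0.77 = 1.920
L(5,4) = 250, L_eff = 250/255 = 0.980392
t(5,4) = 2.69 - 1.920·0.980392 = 0.808
Σt over all 7·8 pixels = 198606/2125 ≈ 93.4616471
V = pitch²·Σt = 1.21²·198606/2125 = 136.837

t(5,4)=0.808 V=136.837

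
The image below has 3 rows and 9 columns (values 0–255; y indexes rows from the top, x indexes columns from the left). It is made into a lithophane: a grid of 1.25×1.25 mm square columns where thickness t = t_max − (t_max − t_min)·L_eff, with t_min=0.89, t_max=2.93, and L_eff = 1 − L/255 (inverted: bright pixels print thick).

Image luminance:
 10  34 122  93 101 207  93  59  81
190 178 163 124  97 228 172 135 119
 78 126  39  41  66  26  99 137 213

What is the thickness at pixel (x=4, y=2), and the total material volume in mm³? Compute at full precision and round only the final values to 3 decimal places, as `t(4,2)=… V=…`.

span = t_max - t_min = 2.93 - 0.89 = 2.040
L(4,2) = 66, L_eff = 1 - 66/255 = 0.741176 (inverted)
t(4,2) = 2.93 - 2.040·0.741176 = 1.418
Σt over all 3·9 pixels = 48.278
V = pitch²·Σt = 1.25²·48.278 = 75.434

t(4,2)=1.418 V=75.434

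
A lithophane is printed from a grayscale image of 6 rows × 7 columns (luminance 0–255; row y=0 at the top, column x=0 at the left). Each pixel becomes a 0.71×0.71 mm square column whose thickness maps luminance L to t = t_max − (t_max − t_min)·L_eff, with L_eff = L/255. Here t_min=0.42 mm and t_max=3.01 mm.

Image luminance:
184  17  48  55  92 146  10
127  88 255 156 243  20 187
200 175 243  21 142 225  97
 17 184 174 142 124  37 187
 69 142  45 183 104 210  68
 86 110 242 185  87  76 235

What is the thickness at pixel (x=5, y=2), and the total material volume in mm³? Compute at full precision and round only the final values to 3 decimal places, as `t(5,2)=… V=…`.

span = t_max - t_min = 3.01 - 0.42 = 2.590
L(5,2) = 225, L_eff = 225/255 = 0.882353
t(5,2) = 3.01 - 2.590·0.882353 = 0.725
Σt over all 6·7 pixels = 453817/6375 ≈ 71.1869804
V = pitch²·Σt = 0.71²·453817/6375 = 35.885

t(5,2)=0.725 V=35.885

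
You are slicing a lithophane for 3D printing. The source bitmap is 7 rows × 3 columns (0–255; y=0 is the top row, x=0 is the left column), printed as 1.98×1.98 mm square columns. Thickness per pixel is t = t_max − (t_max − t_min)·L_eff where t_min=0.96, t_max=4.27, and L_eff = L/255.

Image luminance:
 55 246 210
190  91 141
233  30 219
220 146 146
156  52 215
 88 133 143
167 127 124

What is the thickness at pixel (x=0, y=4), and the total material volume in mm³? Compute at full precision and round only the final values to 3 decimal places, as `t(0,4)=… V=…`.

t(0,4)=2.245 V=192.160

span = t_max - t_min = 4.27 - 0.96 = 3.310
L(0,4) = 156, L_eff = 156/255 = 0.611765
t(0,4) = 4.27 - 3.310·0.611765 = 2.245
Σt over all 7·3 pixels = 416631/8500 ≈ 49.0154118
V = pitch²·Σt = 1.98²·416631/8500 = 192.160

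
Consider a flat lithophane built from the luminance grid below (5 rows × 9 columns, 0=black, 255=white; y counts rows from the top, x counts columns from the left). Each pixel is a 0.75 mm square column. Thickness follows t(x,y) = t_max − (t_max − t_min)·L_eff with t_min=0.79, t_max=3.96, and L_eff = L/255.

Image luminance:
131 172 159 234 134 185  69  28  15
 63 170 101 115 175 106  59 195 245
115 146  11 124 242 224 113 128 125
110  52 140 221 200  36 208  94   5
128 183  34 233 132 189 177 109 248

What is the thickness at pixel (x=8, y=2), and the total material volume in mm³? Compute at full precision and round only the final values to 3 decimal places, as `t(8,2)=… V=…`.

span = t_max - t_min = 3.96 - 0.79 = 3.170
L(8,2) = 125, L_eff = 125/255 = 0.490196
t(8,2) = 3.96 - 3.170·0.490196 = 2.406
Σt over all 5·9 pixels = 2615789/25500 ≈ 102.5799608
V = pitch²·Σt = 0.75²·2615789/25500 = 57.701

t(8,2)=2.406 V=57.701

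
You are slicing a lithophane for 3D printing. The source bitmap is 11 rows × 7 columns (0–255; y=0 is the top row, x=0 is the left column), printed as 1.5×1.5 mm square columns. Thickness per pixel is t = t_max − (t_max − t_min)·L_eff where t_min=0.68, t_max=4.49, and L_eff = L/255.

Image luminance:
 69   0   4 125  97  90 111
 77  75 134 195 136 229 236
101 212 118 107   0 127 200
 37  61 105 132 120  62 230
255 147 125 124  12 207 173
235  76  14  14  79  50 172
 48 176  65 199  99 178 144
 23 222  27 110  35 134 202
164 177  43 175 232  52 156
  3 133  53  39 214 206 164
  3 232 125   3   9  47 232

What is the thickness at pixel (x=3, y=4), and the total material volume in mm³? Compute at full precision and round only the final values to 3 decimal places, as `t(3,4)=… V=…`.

t(3,4)=2.637 V=475.435

span = t_max - t_min = 4.49 - 0.68 = 3.810
L(3,4) = 124, L_eff = 124/255 = 0.486275
t(3,4) = 4.49 - 3.810·0.486275 = 2.637
Σt over all 11·7 pixels = 898043/4250 ≈ 211.3042353
V = pitch²·Σt = 1.5²·898043/4250 = 475.435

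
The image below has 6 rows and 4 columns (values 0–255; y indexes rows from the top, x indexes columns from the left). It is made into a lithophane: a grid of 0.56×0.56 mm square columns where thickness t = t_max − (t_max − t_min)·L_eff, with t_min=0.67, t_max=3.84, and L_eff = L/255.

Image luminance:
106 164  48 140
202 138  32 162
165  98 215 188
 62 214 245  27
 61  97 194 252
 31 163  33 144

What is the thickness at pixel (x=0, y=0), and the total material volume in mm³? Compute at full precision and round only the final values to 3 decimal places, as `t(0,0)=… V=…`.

span = t_max - t_min = 3.84 - 0.67 = 3.170
L(0,0) = 106, L_eff = 106/255 = 0.415686
t(0,0) = 3.84 - 3.170·0.415686 = 2.522
Σt over all 6·4 pixels = 1341703/25500 ≈ 52.6158039
V = pitch²·Σt = 0.56²·1341703/25500 = 16.500

t(0,0)=2.522 V=16.500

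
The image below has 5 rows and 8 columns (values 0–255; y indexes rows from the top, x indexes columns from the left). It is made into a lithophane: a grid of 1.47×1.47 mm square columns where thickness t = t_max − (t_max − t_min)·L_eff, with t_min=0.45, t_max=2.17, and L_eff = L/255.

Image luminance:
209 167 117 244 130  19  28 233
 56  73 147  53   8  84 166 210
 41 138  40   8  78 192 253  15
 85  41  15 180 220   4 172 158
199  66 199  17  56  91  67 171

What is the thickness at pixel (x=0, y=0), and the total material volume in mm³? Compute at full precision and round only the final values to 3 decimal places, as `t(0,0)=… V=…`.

t(0,0)=0.760 V=122.705

span = t_max - t_min = 2.17 - 0.45 = 1.720
L(0,0) = 209, L_eff = 209/255 = 0.819608
t(0,0) = 2.17 - 1.720·0.819608 = 0.760
Σt over all 5·8 pixels = 2896/51 ≈ 56.7843137
V = pitch²·Σt = 1.47²·2896/51 = 122.705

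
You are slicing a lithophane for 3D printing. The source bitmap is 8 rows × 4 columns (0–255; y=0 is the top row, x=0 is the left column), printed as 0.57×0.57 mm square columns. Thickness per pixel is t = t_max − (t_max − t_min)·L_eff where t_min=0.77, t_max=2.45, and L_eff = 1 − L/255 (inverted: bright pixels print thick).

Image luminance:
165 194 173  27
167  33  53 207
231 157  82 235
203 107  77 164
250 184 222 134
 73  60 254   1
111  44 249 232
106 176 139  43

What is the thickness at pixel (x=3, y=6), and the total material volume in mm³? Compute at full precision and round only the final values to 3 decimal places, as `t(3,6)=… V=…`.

t(3,6)=2.298 V=17.751

span = t_max - t_min = 2.45 - 0.77 = 1.680
L(3,6) = 232, L_eff = 1 - 232/255 = 0.090196 (inverted)
t(3,6) = 2.45 - 1.680·0.090196 = 2.298
Σt over all 8·4 pixels = 116102/2125 ≈ 54.6362353
V = pitch²·Σt = 0.57²·116102/2125 = 17.751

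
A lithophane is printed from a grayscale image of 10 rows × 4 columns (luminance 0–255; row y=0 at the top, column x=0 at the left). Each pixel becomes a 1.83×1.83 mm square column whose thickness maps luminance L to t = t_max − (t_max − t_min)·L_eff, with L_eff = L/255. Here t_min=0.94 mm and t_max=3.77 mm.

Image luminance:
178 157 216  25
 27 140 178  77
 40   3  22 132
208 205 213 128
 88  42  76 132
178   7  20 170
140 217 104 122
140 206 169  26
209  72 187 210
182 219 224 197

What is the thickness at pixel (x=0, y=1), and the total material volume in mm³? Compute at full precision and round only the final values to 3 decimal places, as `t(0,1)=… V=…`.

t(0,1)=3.470 V=308.553

span = t_max - t_min = 3.77 - 0.94 = 2.830
L(0,1) = 27, L_eff = 27/255 = 0.105882
t(0,1) = 3.77 - 2.830·0.105882 = 3.470
Σt over all 10·4 pixels = 391577/4250 ≈ 92.1357647
V = pitch²·Σt = 1.83²·391577/4250 = 308.553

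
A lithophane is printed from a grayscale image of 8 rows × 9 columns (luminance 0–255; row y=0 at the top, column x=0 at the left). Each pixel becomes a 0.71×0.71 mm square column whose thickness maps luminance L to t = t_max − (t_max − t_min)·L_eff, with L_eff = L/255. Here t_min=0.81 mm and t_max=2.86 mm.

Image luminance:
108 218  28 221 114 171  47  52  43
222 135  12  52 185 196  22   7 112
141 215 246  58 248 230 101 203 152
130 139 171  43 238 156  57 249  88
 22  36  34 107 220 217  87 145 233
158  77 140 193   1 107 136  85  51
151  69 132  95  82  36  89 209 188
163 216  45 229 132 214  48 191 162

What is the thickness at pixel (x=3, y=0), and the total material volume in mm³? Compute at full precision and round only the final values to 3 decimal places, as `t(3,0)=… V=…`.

span = t_max - t_min = 2.86 - 0.81 = 2.050
L(3,0) = 221, L_eff = 221/255 = 0.866667
t(3,0) = 2.86 - 2.050·0.866667 = 1.083
Σt over all 8·9 pixels = 334241/2550 ≈ 131.0749020
V = pitch²·Σt = 0.71²·334241/2550 = 66.075

t(3,0)=1.083 V=66.075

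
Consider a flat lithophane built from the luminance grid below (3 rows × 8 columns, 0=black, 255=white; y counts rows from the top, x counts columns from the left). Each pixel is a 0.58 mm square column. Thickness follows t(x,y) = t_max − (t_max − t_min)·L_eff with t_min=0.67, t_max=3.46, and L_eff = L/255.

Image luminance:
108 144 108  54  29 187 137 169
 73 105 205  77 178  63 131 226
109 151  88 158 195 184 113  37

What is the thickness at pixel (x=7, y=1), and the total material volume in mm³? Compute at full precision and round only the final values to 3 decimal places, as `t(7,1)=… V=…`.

span = t_max - t_min = 3.46 - 0.67 = 2.790
L(7,1) = 226, L_eff = 226/255 = 0.886275
t(7,1) = 3.46 - 2.790·0.886275 = 0.987
Σt over all 3·8 pixels = 424143/8500 ≈ 49.8991765
V = pitch²·Σt = 0.58²·424143/8500 = 16.786

t(7,1)=0.987 V=16.786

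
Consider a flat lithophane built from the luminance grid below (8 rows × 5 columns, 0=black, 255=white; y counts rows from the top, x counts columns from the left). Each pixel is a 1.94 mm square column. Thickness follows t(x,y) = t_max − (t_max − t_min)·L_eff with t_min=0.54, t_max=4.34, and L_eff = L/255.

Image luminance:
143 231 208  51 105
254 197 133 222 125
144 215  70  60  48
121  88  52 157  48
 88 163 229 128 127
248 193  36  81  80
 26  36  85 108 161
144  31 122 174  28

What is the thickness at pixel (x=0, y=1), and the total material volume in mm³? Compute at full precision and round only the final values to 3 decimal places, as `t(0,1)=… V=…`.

span = t_max - t_min = 4.34 - 0.54 = 3.800
L(0,1) = 254, L_eff = 254/255 = 0.996078
t(0,1) = 4.34 - 3.800·0.996078 = 0.555
Σt over all 8·5 pixels = 5084/51 ≈ 99.6862745
V = pitch²·Σt = 1.94²·5084/51 = 375.179

t(0,1)=0.555 V=375.179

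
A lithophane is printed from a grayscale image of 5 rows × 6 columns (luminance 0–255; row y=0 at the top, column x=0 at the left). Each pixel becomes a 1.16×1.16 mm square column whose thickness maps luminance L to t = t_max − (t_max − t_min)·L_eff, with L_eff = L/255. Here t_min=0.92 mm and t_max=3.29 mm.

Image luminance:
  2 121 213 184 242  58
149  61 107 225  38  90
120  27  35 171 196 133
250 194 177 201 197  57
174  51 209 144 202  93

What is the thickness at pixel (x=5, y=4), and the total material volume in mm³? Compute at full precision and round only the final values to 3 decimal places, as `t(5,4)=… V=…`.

span = t_max - t_min = 3.29 - 0.92 = 2.370
L(5,4) = 93, L_eff = 93/255 = 0.364706
t(5,4) = 3.29 - 2.370·0.364706 = 2.426
Σt over all 5·6 pixels = 513391/8500 ≈ 60.3989412
V = pitch²·Σt = 1.16²·513391/8500 = 81.273

t(5,4)=2.426 V=81.273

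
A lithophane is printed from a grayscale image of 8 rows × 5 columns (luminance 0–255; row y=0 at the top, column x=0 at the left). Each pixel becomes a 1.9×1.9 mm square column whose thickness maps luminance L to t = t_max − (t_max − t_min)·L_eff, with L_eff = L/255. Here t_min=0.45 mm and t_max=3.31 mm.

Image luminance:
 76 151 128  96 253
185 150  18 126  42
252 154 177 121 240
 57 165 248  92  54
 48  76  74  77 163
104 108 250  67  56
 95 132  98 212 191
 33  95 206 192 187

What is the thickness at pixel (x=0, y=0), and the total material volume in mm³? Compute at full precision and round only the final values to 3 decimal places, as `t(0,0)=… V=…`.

t(0,0)=2.458 V=265.439

span = t_max - t_min = 3.31 - 0.45 = 2.860
L(0,0) = 76, L_eff = 76/255 = 0.298039
t(0,0) = 3.31 - 2.860·0.298039 = 2.458
Σt over all 8·5 pixels = 937493/12750 ≈ 73.5288627
V = pitch²·Σt = 1.9²·937493/12750 = 265.439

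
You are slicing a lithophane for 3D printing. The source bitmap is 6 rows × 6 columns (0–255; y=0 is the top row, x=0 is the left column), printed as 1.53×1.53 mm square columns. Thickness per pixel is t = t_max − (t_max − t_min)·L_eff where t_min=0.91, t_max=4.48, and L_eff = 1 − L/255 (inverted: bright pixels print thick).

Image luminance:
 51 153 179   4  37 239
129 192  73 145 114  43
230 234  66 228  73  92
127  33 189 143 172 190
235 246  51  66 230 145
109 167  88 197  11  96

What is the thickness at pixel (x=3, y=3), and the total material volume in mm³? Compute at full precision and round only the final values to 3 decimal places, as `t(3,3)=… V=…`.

span = t_max - t_min = 4.48 - 0.91 = 3.570
L(3,3) = 143, L_eff = 1 - 143/255 = 0.439216 (inverted)
t(3,3) = 4.48 - 3.570·0.439216 = 2.912
Σt over all 6·6 pixels = 99.638
V = pitch²·Σt = 1.53²·99.638 = 233.243

t(3,3)=2.912 V=233.243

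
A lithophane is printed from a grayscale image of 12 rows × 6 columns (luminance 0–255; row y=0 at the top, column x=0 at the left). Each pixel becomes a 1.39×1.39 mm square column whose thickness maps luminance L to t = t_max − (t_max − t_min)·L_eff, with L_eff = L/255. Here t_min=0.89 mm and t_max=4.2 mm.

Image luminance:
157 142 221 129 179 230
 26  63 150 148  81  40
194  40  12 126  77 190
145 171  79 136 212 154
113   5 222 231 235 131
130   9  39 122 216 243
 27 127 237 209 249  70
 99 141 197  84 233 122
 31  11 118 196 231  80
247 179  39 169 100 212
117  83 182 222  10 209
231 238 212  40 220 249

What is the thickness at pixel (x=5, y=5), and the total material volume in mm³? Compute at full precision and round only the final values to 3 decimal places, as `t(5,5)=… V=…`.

t(5,5)=1.046 V=327.980

span = t_max - t_min = 4.2 - 0.89 = 3.310
L(5,5) = 243, L_eff = 243/255 = 0.952941
t(5,5) = 4.2 - 3.310·0.952941 = 1.046
Σt over all 12·6 pixels = 4328711/25500 ≈ 169.7533725
V = pitch²·Σt = 1.39²·4328711/25500 = 327.980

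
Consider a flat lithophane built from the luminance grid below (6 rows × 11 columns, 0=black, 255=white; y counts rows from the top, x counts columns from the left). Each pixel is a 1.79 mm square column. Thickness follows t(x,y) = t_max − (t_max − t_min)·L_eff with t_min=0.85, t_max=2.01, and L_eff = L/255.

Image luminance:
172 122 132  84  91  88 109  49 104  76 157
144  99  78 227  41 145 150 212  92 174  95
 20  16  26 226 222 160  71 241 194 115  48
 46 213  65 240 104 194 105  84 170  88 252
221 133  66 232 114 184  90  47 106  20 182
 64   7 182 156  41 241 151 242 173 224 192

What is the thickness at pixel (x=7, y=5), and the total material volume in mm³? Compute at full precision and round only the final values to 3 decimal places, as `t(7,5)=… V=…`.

t(7,5)=0.909 V=299.575

span = t_max - t_min = 2.01 - 0.85 = 1.160
L(7,5) = 242, L_eff = 242/255 = 0.949020
t(7,5) = 2.01 - 1.160·0.949020 = 0.909
Σt over all 6·11 pixels = 1192093/12750 ≈ 93.4974902
V = pitch²·Σt = 1.79²·1192093/12750 = 299.575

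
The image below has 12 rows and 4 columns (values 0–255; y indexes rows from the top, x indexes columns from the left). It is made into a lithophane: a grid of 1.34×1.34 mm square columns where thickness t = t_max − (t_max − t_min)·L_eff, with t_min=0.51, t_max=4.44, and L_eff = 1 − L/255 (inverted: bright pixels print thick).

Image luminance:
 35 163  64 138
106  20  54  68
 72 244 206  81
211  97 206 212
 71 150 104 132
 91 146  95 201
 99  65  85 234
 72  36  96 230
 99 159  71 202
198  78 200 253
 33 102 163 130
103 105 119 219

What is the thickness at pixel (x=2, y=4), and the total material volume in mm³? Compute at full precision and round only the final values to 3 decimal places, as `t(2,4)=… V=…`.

span = t_max - t_min = 4.44 - 0.51 = 3.930
L(2,4) = 104, L_eff = 1 - 104/255 = 0.592157 (inverted)
t(2,4) = 4.44 - 3.930·0.592157 = 2.113
Σt over all 12·4 pixels = 504769/4250 ≈ 118.7691765
V = pitch²·Σt = 1.34²·504769/4250 = 213.262

t(2,4)=2.113 V=213.262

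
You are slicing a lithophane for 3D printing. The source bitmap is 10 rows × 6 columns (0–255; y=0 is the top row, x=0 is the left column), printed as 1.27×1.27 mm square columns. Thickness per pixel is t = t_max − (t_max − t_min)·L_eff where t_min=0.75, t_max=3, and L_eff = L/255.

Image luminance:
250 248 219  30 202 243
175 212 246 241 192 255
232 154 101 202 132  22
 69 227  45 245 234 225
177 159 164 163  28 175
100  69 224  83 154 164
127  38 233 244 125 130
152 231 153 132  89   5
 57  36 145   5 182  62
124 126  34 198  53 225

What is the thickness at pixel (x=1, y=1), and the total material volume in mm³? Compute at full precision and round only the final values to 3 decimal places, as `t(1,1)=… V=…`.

span = t_max - t_min = 3 - 0.75 = 2.250
L(1,1) = 212, L_eff = 212/255 = 0.831373
t(1,1) = 3 - 2.250·0.831373 = 1.129
Σt over all 10·6 pixels = 34299/340 ≈ 100.8794118
V = pitch²·Σt = 1.27²·34299/340 = 162.708

t(1,1)=1.129 V=162.708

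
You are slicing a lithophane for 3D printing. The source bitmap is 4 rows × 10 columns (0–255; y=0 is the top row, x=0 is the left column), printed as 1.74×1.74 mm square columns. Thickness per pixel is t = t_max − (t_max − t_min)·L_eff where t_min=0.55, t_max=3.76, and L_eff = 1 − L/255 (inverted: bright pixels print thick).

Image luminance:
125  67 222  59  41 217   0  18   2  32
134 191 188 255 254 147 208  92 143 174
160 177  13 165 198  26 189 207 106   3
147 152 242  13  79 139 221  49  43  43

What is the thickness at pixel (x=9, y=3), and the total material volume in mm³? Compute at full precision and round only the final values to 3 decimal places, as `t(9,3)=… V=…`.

span = t_max - t_min = 3.76 - 0.55 = 3.210
L(9,3) = 43, L_eff = 1 - 43/255 = 0.831373 (inverted)
t(9,3) = 3.76 - 3.210·0.831373 = 1.091
Σt over all 4·10 pixels = 715687/8500 ≈ 84.1984706
V = pitch²·Σt = 1.74²·715687/8500 = 254.919

t(9,3)=1.091 V=254.919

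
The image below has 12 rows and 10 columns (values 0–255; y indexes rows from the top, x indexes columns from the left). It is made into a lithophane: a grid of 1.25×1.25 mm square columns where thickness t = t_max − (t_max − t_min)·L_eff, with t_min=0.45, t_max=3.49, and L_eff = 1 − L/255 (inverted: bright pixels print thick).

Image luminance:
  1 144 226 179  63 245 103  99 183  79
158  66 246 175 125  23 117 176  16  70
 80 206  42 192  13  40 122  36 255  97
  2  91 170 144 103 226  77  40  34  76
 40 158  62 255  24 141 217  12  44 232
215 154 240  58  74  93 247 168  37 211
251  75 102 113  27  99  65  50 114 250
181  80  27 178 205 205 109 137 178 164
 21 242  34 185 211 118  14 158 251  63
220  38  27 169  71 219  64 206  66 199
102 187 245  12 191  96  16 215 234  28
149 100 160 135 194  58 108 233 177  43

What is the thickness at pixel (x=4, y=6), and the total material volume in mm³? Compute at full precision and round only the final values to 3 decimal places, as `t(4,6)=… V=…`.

span = t_max - t_min = 3.49 - 0.45 = 3.040
L(4,6) = 27, L_eff = 1 - 27/255 = 0.894118 (inverted)
t(4,6) = 3.49 - 3.040·0.894118 = 0.772
Σt over all 12·10 pixels = 1491166/6375 ≈ 233.9083922
V = pitch²·Σt = 1.25²·1491166/6375 = 365.482

t(4,6)=0.772 V=365.482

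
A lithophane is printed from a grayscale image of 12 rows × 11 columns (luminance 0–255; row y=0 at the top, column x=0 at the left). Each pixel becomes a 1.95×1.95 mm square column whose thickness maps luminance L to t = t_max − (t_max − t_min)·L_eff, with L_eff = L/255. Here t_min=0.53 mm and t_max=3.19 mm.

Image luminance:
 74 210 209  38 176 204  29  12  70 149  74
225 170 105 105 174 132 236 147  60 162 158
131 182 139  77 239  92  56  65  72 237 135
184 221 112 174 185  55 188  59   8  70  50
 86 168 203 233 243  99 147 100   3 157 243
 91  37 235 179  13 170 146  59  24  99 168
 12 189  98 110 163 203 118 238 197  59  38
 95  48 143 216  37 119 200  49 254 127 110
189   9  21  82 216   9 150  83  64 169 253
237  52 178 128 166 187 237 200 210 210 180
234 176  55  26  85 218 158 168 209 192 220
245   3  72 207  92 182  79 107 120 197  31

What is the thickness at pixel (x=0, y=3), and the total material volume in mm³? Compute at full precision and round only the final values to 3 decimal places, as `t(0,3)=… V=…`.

t(0,3)=1.271 V=899.795

span = t_max - t_min = 3.19 - 0.53 = 2.660
L(0,3) = 184, L_eff = 184/255 = 0.721569
t(0,3) = 3.19 - 2.660·0.721569 = 1.271
Σt over all 12·11 pixels = 502844/2125 ≈ 236.6324706
V = pitch²·Σt = 1.95²·502844/2125 = 899.795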